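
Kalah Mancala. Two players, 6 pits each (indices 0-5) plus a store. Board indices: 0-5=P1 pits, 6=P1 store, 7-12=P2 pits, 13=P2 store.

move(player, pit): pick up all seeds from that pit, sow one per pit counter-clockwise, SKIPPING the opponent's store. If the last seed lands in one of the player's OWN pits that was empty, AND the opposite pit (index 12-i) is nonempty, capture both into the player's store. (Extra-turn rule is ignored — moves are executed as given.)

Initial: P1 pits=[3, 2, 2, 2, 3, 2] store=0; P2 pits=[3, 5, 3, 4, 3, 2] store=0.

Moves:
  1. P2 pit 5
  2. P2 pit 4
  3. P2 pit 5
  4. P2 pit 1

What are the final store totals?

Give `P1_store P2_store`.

Move 1: P2 pit5 -> P1=[4,2,2,2,3,2](0) P2=[3,5,3,4,3,0](1)
Move 2: P2 pit4 -> P1=[5,2,2,2,3,2](0) P2=[3,5,3,4,0,1](2)
Move 3: P2 pit5 -> P1=[5,2,2,2,3,2](0) P2=[3,5,3,4,0,0](3)
Move 4: P2 pit1 -> P1=[5,2,2,2,3,2](0) P2=[3,0,4,5,1,1](4)

Answer: 0 4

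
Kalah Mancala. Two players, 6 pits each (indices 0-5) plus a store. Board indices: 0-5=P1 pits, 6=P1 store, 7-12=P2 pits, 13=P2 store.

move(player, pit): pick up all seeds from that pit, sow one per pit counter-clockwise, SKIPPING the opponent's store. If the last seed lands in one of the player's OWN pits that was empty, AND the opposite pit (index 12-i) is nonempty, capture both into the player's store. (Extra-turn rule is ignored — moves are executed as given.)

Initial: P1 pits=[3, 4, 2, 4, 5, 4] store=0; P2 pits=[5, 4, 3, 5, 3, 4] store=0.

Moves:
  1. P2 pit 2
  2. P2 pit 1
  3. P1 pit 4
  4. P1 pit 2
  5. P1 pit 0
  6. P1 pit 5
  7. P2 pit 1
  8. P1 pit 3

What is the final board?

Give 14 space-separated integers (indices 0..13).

Answer: 0 5 1 0 1 1 5 8 1 5 8 5 6 0

Derivation:
Move 1: P2 pit2 -> P1=[3,4,2,4,5,4](0) P2=[5,4,0,6,4,5](0)
Move 2: P2 pit1 -> P1=[3,4,2,4,5,4](0) P2=[5,0,1,7,5,6](0)
Move 3: P1 pit4 -> P1=[3,4,2,4,0,5](1) P2=[6,1,2,7,5,6](0)
Move 4: P1 pit2 -> P1=[3,4,0,5,0,5](3) P2=[6,0,2,7,5,6](0)
Move 5: P1 pit0 -> P1=[0,5,1,6,0,5](3) P2=[6,0,2,7,5,6](0)
Move 6: P1 pit5 -> P1=[0,5,1,6,0,0](4) P2=[7,1,3,8,5,6](0)
Move 7: P2 pit1 -> P1=[0,5,1,6,0,0](4) P2=[7,0,4,8,5,6](0)
Move 8: P1 pit3 -> P1=[0,5,1,0,1,1](5) P2=[8,1,5,8,5,6](0)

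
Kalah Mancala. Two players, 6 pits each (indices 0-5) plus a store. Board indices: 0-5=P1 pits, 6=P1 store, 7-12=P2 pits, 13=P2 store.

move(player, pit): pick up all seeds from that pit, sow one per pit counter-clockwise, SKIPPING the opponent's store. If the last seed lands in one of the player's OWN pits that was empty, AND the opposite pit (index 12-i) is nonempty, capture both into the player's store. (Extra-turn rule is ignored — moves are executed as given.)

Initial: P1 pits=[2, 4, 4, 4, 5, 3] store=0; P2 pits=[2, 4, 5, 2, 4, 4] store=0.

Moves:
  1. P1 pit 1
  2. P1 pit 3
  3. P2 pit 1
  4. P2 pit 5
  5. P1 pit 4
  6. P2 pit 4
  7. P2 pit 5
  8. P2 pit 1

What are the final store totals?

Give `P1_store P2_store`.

Move 1: P1 pit1 -> P1=[2,0,5,5,6,4](0) P2=[2,4,5,2,4,4](0)
Move 2: P1 pit3 -> P1=[2,0,5,0,7,5](1) P2=[3,5,5,2,4,4](0)
Move 3: P2 pit1 -> P1=[2,0,5,0,7,5](1) P2=[3,0,6,3,5,5](1)
Move 4: P2 pit5 -> P1=[3,1,6,1,7,5](1) P2=[3,0,6,3,5,0](2)
Move 5: P1 pit4 -> P1=[3,1,6,1,0,6](2) P2=[4,1,7,4,6,0](2)
Move 6: P2 pit4 -> P1=[4,2,7,2,0,6](2) P2=[4,1,7,4,0,1](3)
Move 7: P2 pit5 -> P1=[4,2,7,2,0,6](2) P2=[4,1,7,4,0,0](4)
Move 8: P2 pit1 -> P1=[4,2,7,2,0,6](2) P2=[4,0,8,4,0,0](4)

Answer: 2 4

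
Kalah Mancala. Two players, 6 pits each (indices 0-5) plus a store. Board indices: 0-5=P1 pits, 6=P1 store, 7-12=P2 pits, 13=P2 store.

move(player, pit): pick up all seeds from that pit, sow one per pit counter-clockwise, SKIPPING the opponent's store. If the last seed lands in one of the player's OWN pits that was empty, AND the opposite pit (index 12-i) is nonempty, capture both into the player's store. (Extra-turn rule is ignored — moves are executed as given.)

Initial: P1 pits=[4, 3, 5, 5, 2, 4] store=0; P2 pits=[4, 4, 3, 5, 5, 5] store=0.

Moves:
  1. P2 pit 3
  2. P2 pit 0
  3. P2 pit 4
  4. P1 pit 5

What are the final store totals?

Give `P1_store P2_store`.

Move 1: P2 pit3 -> P1=[5,4,5,5,2,4](0) P2=[4,4,3,0,6,6](1)
Move 2: P2 pit0 -> P1=[5,4,5,5,2,4](0) P2=[0,5,4,1,7,6](1)
Move 3: P2 pit4 -> P1=[6,5,6,6,3,4](0) P2=[0,5,4,1,0,7](2)
Move 4: P1 pit5 -> P1=[6,5,6,6,3,0](1) P2=[1,6,5,1,0,7](2)

Answer: 1 2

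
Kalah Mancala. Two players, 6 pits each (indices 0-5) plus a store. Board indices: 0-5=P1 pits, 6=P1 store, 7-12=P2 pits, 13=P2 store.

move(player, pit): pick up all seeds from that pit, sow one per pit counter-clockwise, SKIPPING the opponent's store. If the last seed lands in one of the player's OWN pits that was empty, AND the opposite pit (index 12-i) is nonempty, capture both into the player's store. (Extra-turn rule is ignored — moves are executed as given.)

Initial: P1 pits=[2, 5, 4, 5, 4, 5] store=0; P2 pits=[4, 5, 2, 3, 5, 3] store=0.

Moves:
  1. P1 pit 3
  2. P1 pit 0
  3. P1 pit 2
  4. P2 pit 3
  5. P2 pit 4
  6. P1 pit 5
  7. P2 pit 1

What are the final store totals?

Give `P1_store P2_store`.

Answer: 3 3

Derivation:
Move 1: P1 pit3 -> P1=[2,5,4,0,5,6](1) P2=[5,6,2,3,5,3](0)
Move 2: P1 pit0 -> P1=[0,6,5,0,5,6](1) P2=[5,6,2,3,5,3](0)
Move 3: P1 pit2 -> P1=[0,6,0,1,6,7](2) P2=[6,6,2,3,5,3](0)
Move 4: P2 pit3 -> P1=[0,6,0,1,6,7](2) P2=[6,6,2,0,6,4](1)
Move 5: P2 pit4 -> P1=[1,7,1,2,6,7](2) P2=[6,6,2,0,0,5](2)
Move 6: P1 pit5 -> P1=[1,7,1,2,6,0](3) P2=[7,7,3,1,1,6](2)
Move 7: P2 pit1 -> P1=[2,8,1,2,6,0](3) P2=[7,0,4,2,2,7](3)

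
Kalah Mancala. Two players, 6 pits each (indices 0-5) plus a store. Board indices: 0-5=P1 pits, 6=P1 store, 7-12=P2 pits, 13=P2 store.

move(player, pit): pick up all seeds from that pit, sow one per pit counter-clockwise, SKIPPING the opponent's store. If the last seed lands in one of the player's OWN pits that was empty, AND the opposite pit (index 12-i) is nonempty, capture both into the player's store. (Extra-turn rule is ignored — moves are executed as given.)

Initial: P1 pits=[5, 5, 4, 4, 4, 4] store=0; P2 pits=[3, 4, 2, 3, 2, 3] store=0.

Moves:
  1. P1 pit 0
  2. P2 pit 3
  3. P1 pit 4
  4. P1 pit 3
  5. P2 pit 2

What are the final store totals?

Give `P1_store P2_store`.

Move 1: P1 pit0 -> P1=[0,6,5,5,5,5](0) P2=[3,4,2,3,2,3](0)
Move 2: P2 pit3 -> P1=[0,6,5,5,5,5](0) P2=[3,4,2,0,3,4](1)
Move 3: P1 pit4 -> P1=[0,6,5,5,0,6](1) P2=[4,5,3,0,3,4](1)
Move 4: P1 pit3 -> P1=[0,6,5,0,1,7](2) P2=[5,6,3,0,3,4](1)
Move 5: P2 pit2 -> P1=[0,6,5,0,1,7](2) P2=[5,6,0,1,4,5](1)

Answer: 2 1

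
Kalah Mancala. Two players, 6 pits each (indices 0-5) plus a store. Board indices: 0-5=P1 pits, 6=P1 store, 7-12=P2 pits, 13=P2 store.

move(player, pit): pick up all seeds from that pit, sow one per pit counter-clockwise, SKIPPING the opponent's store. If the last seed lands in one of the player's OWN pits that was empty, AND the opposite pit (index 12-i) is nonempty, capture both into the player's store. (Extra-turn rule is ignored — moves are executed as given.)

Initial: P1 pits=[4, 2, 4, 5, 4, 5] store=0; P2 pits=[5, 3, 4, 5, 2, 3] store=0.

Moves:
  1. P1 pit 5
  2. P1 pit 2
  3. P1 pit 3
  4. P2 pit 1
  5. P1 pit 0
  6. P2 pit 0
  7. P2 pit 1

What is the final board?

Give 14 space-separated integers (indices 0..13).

Answer: 1 3 1 1 7 2 3 0 0 9 8 4 5 2

Derivation:
Move 1: P1 pit5 -> P1=[4,2,4,5,4,0](1) P2=[6,4,5,6,2,3](0)
Move 2: P1 pit2 -> P1=[4,2,0,6,5,1](2) P2=[6,4,5,6,2,3](0)
Move 3: P1 pit3 -> P1=[4,2,0,0,6,2](3) P2=[7,5,6,6,2,3](0)
Move 4: P2 pit1 -> P1=[4,2,0,0,6,2](3) P2=[7,0,7,7,3,4](1)
Move 5: P1 pit0 -> P1=[0,3,1,1,7,2](3) P2=[7,0,7,7,3,4](1)
Move 6: P2 pit0 -> P1=[1,3,1,1,7,2](3) P2=[0,1,8,8,4,5](2)
Move 7: P2 pit1 -> P1=[1,3,1,1,7,2](3) P2=[0,0,9,8,4,5](2)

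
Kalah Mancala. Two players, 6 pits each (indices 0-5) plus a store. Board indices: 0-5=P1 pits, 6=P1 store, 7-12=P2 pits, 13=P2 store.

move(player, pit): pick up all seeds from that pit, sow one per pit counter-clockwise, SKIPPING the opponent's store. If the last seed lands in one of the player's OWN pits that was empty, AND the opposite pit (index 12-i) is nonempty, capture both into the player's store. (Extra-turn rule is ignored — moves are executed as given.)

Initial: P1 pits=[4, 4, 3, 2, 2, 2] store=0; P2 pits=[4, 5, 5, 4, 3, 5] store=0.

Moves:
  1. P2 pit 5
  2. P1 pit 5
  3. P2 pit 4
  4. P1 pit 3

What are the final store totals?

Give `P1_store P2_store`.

Move 1: P2 pit5 -> P1=[5,5,4,3,2,2](0) P2=[4,5,5,4,3,0](1)
Move 2: P1 pit5 -> P1=[5,5,4,3,2,0](1) P2=[5,5,5,4,3,0](1)
Move 3: P2 pit4 -> P1=[6,5,4,3,2,0](1) P2=[5,5,5,4,0,1](2)
Move 4: P1 pit3 -> P1=[6,5,4,0,3,1](2) P2=[5,5,5,4,0,1](2)

Answer: 2 2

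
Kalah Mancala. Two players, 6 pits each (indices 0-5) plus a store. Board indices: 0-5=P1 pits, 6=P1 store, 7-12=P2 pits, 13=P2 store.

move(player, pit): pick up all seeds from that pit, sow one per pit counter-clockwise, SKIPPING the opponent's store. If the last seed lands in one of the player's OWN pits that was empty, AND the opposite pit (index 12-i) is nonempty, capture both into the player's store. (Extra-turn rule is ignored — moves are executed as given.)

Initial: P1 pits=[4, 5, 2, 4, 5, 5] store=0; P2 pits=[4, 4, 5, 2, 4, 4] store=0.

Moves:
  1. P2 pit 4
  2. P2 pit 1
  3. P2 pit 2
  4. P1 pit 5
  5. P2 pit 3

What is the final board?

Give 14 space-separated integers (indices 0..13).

Move 1: P2 pit4 -> P1=[5,6,2,4,5,5](0) P2=[4,4,5,2,0,5](1)
Move 2: P2 pit1 -> P1=[5,6,2,4,5,5](0) P2=[4,0,6,3,1,6](1)
Move 3: P2 pit2 -> P1=[6,7,2,4,5,5](0) P2=[4,0,0,4,2,7](2)
Move 4: P1 pit5 -> P1=[6,7,2,4,5,0](1) P2=[5,1,1,5,2,7](2)
Move 5: P2 pit3 -> P1=[7,8,2,4,5,0](1) P2=[5,1,1,0,3,8](3)

Answer: 7 8 2 4 5 0 1 5 1 1 0 3 8 3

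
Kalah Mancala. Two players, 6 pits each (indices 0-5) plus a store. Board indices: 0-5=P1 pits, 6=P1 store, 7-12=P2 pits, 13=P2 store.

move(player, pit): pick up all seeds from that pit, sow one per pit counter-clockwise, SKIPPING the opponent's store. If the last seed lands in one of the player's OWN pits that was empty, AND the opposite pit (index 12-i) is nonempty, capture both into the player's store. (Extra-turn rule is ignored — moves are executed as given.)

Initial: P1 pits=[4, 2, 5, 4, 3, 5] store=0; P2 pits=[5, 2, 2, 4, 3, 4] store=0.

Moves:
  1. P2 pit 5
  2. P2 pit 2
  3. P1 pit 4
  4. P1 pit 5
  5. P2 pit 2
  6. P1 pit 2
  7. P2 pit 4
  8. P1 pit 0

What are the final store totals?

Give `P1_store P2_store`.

Answer: 4 2

Derivation:
Move 1: P2 pit5 -> P1=[5,3,6,4,3,5](0) P2=[5,2,2,4,3,0](1)
Move 2: P2 pit2 -> P1=[5,3,6,4,3,5](0) P2=[5,2,0,5,4,0](1)
Move 3: P1 pit4 -> P1=[5,3,6,4,0,6](1) P2=[6,2,0,5,4,0](1)
Move 4: P1 pit5 -> P1=[5,3,6,4,0,0](2) P2=[7,3,1,6,5,0](1)
Move 5: P2 pit2 -> P1=[5,3,6,4,0,0](2) P2=[7,3,0,7,5,0](1)
Move 6: P1 pit2 -> P1=[5,3,0,5,1,1](3) P2=[8,4,0,7,5,0](1)
Move 7: P2 pit4 -> P1=[6,4,1,5,1,1](3) P2=[8,4,0,7,0,1](2)
Move 8: P1 pit0 -> P1=[0,5,2,6,2,2](4) P2=[8,4,0,7,0,1](2)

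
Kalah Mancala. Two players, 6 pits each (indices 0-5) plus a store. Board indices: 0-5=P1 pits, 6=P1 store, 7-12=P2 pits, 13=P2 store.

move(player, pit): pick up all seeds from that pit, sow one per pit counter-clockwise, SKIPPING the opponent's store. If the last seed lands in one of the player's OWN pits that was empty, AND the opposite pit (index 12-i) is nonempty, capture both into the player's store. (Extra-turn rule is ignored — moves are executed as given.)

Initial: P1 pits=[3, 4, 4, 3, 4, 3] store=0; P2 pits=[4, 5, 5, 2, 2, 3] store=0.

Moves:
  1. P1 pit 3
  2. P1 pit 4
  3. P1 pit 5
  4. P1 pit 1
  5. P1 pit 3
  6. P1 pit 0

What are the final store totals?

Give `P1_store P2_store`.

Answer: 18 0

Derivation:
Move 1: P1 pit3 -> P1=[3,4,4,0,5,4](1) P2=[4,5,5,2,2,3](0)
Move 2: P1 pit4 -> P1=[3,4,4,0,0,5](2) P2=[5,6,6,2,2,3](0)
Move 3: P1 pit5 -> P1=[3,4,4,0,0,0](3) P2=[6,7,7,3,2,3](0)
Move 4: P1 pit1 -> P1=[3,0,5,1,1,0](10) P2=[0,7,7,3,2,3](0)
Move 5: P1 pit3 -> P1=[3,0,5,0,2,0](10) P2=[0,7,7,3,2,3](0)
Move 6: P1 pit0 -> P1=[0,1,6,0,2,0](18) P2=[0,7,0,3,2,3](0)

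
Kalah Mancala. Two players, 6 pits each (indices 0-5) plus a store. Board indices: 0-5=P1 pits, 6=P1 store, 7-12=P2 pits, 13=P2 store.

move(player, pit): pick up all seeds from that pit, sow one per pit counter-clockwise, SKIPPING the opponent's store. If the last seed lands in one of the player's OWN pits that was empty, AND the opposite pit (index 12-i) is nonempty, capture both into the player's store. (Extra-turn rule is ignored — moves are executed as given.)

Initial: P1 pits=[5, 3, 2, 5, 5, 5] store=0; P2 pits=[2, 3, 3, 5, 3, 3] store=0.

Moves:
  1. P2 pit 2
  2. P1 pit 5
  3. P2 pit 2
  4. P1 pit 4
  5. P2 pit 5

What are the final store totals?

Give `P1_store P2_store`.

Answer: 2 1

Derivation:
Move 1: P2 pit2 -> P1=[5,3,2,5,5,5](0) P2=[2,3,0,6,4,4](0)
Move 2: P1 pit5 -> P1=[5,3,2,5,5,0](1) P2=[3,4,1,7,4,4](0)
Move 3: P2 pit2 -> P1=[5,3,2,5,5,0](1) P2=[3,4,0,8,4,4](0)
Move 4: P1 pit4 -> P1=[5,3,2,5,0,1](2) P2=[4,5,1,8,4,4](0)
Move 5: P2 pit5 -> P1=[6,4,3,5,0,1](2) P2=[4,5,1,8,4,0](1)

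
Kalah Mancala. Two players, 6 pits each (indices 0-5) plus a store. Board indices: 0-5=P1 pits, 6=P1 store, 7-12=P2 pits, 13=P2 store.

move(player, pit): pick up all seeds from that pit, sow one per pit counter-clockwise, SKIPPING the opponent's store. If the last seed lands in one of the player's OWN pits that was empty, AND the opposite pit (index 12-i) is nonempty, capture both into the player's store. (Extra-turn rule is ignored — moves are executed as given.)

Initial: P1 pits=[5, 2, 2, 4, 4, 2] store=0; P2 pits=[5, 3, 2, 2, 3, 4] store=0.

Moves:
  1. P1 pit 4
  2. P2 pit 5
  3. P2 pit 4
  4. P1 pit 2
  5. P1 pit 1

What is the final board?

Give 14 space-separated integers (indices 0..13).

Answer: 7 0 1 6 2 4 1 6 4 2 2 0 1 2

Derivation:
Move 1: P1 pit4 -> P1=[5,2,2,4,0,3](1) P2=[6,4,2,2,3,4](0)
Move 2: P2 pit5 -> P1=[6,3,3,4,0,3](1) P2=[6,4,2,2,3,0](1)
Move 3: P2 pit4 -> P1=[7,3,3,4,0,3](1) P2=[6,4,2,2,0,1](2)
Move 4: P1 pit2 -> P1=[7,3,0,5,1,4](1) P2=[6,4,2,2,0,1](2)
Move 5: P1 pit1 -> P1=[7,0,1,6,2,4](1) P2=[6,4,2,2,0,1](2)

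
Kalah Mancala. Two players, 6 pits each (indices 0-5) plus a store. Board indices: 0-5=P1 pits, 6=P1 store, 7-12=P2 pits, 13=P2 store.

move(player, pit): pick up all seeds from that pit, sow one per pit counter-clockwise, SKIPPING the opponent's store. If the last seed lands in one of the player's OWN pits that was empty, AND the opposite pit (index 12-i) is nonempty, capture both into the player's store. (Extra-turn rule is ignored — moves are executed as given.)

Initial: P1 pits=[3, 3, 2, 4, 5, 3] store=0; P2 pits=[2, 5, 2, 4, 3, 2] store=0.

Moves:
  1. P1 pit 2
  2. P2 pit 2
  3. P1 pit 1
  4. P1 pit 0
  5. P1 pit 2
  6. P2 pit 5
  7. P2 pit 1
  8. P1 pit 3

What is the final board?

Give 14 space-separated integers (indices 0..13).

Answer: 1 1 0 0 9 4 1 3 1 2 7 6 1 2

Derivation:
Move 1: P1 pit2 -> P1=[3,3,0,5,6,3](0) P2=[2,5,2,4,3,2](0)
Move 2: P2 pit2 -> P1=[3,3,0,5,6,3](0) P2=[2,5,0,5,4,2](0)
Move 3: P1 pit1 -> P1=[3,0,1,6,7,3](0) P2=[2,5,0,5,4,2](0)
Move 4: P1 pit0 -> P1=[0,1,2,7,7,3](0) P2=[2,5,0,5,4,2](0)
Move 5: P1 pit2 -> P1=[0,1,0,8,8,3](0) P2=[2,5,0,5,4,2](0)
Move 6: P2 pit5 -> P1=[1,1,0,8,8,3](0) P2=[2,5,0,5,4,0](1)
Move 7: P2 pit1 -> P1=[1,1,0,8,8,3](0) P2=[2,0,1,6,5,1](2)
Move 8: P1 pit3 -> P1=[1,1,0,0,9,4](1) P2=[3,1,2,7,6,1](2)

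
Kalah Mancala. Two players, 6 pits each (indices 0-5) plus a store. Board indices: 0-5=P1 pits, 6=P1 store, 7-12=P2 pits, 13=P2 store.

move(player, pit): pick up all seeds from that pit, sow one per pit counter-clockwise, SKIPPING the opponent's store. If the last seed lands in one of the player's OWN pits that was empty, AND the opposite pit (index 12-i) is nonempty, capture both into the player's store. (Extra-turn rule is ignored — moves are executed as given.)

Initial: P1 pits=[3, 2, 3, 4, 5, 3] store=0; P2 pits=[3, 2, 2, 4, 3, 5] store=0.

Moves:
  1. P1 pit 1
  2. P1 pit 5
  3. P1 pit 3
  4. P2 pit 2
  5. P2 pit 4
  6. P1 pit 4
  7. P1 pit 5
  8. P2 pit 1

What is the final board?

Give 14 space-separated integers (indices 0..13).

Move 1: P1 pit1 -> P1=[3,0,4,5,5,3](0) P2=[3,2,2,4,3,5](0)
Move 2: P1 pit5 -> P1=[3,0,4,5,5,0](1) P2=[4,3,2,4,3,5](0)
Move 3: P1 pit3 -> P1=[3,0,4,0,6,1](2) P2=[5,4,2,4,3,5](0)
Move 4: P2 pit2 -> P1=[3,0,4,0,6,1](2) P2=[5,4,0,5,4,5](0)
Move 5: P2 pit4 -> P1=[4,1,4,0,6,1](2) P2=[5,4,0,5,0,6](1)
Move 6: P1 pit4 -> P1=[4,1,4,0,0,2](3) P2=[6,5,1,6,0,6](1)
Move 7: P1 pit5 -> P1=[4,1,4,0,0,0](4) P2=[7,5,1,6,0,6](1)
Move 8: P2 pit1 -> P1=[4,1,4,0,0,0](4) P2=[7,0,2,7,1,7](2)

Answer: 4 1 4 0 0 0 4 7 0 2 7 1 7 2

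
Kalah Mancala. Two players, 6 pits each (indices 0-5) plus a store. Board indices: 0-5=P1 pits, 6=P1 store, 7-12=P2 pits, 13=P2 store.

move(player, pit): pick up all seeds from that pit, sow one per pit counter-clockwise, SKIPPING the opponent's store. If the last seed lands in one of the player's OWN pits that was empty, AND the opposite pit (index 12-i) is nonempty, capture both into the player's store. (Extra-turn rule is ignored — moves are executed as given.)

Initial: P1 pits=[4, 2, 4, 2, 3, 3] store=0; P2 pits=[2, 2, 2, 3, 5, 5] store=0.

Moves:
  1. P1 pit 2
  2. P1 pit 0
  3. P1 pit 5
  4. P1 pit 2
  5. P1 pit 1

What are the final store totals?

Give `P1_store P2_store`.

Answer: 2 0

Derivation:
Move 1: P1 pit2 -> P1=[4,2,0,3,4,4](1) P2=[2,2,2,3,5,5](0)
Move 2: P1 pit0 -> P1=[0,3,1,4,5,4](1) P2=[2,2,2,3,5,5](0)
Move 3: P1 pit5 -> P1=[0,3,1,4,5,0](2) P2=[3,3,3,3,5,5](0)
Move 4: P1 pit2 -> P1=[0,3,0,5,5,0](2) P2=[3,3,3,3,5,5](0)
Move 5: P1 pit1 -> P1=[0,0,1,6,6,0](2) P2=[3,3,3,3,5,5](0)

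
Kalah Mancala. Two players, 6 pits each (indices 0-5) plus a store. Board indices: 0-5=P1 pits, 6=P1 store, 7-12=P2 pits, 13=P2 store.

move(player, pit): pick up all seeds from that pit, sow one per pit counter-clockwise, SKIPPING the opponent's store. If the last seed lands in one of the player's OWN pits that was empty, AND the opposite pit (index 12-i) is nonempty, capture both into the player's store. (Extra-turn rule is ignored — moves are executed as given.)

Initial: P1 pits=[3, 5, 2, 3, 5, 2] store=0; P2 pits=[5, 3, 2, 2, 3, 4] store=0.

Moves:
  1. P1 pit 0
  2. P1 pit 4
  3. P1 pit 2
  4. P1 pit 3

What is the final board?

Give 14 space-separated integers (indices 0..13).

Move 1: P1 pit0 -> P1=[0,6,3,4,5,2](0) P2=[5,3,2,2,3,4](0)
Move 2: P1 pit4 -> P1=[0,6,3,4,0,3](1) P2=[6,4,3,2,3,4](0)
Move 3: P1 pit2 -> P1=[0,6,0,5,1,4](1) P2=[6,4,3,2,3,4](0)
Move 4: P1 pit3 -> P1=[0,6,0,0,2,5](2) P2=[7,5,3,2,3,4](0)

Answer: 0 6 0 0 2 5 2 7 5 3 2 3 4 0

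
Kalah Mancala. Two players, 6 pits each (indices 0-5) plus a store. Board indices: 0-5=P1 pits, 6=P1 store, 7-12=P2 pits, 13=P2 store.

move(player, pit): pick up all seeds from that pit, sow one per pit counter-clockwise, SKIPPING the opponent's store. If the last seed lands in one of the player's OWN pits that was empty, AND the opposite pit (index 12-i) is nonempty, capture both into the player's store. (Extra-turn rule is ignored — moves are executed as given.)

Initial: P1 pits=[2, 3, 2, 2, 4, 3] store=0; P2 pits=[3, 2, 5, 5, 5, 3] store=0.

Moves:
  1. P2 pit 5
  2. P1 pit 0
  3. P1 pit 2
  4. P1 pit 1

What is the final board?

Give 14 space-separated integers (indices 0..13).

Answer: 0 0 1 5 6 5 1 3 2 5 5 5 0 1

Derivation:
Move 1: P2 pit5 -> P1=[3,4,2,2,4,3](0) P2=[3,2,5,5,5,0](1)
Move 2: P1 pit0 -> P1=[0,5,3,3,4,3](0) P2=[3,2,5,5,5,0](1)
Move 3: P1 pit2 -> P1=[0,5,0,4,5,4](0) P2=[3,2,5,5,5,0](1)
Move 4: P1 pit1 -> P1=[0,0,1,5,6,5](1) P2=[3,2,5,5,5,0](1)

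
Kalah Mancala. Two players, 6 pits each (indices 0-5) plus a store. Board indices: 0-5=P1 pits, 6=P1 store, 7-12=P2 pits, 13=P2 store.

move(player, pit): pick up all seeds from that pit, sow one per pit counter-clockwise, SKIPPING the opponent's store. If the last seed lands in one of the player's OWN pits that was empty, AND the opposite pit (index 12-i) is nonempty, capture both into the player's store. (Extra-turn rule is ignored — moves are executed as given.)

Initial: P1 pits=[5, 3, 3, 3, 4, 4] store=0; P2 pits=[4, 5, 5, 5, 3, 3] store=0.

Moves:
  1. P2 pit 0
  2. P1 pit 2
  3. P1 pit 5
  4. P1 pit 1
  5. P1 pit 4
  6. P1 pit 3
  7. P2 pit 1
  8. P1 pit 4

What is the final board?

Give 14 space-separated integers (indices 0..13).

Move 1: P2 pit0 -> P1=[5,3,3,3,4,4](0) P2=[0,6,6,6,4,3](0)
Move 2: P1 pit2 -> P1=[5,3,0,4,5,5](0) P2=[0,6,6,6,4,3](0)
Move 3: P1 pit5 -> P1=[5,3,0,4,5,0](1) P2=[1,7,7,7,4,3](0)
Move 4: P1 pit1 -> P1=[5,0,1,5,6,0](1) P2=[1,7,7,7,4,3](0)
Move 5: P1 pit4 -> P1=[5,0,1,5,0,1](2) P2=[2,8,8,8,4,3](0)
Move 6: P1 pit3 -> P1=[5,0,1,0,1,2](3) P2=[3,9,8,8,4,3](0)
Move 7: P2 pit1 -> P1=[6,1,2,1,1,2](3) P2=[3,0,9,9,5,4](1)
Move 8: P1 pit4 -> P1=[6,1,2,1,0,3](3) P2=[3,0,9,9,5,4](1)

Answer: 6 1 2 1 0 3 3 3 0 9 9 5 4 1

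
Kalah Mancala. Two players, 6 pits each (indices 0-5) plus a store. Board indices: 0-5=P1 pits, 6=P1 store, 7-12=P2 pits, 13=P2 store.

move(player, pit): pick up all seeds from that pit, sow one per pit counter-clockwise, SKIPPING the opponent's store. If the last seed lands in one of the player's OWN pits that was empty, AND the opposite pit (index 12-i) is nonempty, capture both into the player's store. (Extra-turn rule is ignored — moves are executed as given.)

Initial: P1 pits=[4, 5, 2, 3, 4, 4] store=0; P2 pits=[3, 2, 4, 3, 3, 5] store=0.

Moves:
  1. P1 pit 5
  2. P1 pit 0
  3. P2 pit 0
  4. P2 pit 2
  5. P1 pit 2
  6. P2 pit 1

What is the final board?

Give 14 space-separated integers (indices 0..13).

Move 1: P1 pit5 -> P1=[4,5,2,3,4,0](1) P2=[4,3,5,3,3,5](0)
Move 2: P1 pit0 -> P1=[0,6,3,4,5,0](1) P2=[4,3,5,3,3,5](0)
Move 3: P2 pit0 -> P1=[0,6,3,4,5,0](1) P2=[0,4,6,4,4,5](0)
Move 4: P2 pit2 -> P1=[1,7,3,4,5,0](1) P2=[0,4,0,5,5,6](1)
Move 5: P1 pit2 -> P1=[1,7,0,5,6,1](1) P2=[0,4,0,5,5,6](1)
Move 6: P2 pit1 -> P1=[1,7,0,5,6,1](1) P2=[0,0,1,6,6,7](1)

Answer: 1 7 0 5 6 1 1 0 0 1 6 6 7 1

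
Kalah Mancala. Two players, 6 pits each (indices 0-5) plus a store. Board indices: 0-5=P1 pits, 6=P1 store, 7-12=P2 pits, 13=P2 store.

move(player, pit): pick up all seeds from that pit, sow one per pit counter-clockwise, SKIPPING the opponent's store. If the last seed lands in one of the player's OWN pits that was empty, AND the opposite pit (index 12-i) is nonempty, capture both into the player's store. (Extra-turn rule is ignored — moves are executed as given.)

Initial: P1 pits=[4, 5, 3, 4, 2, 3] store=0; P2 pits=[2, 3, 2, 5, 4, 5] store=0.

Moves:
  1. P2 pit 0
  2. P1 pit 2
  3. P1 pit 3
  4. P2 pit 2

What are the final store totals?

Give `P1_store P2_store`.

Move 1: P2 pit0 -> P1=[4,5,3,4,2,3](0) P2=[0,4,3,5,4,5](0)
Move 2: P1 pit2 -> P1=[4,5,0,5,3,4](0) P2=[0,4,3,5,4,5](0)
Move 3: P1 pit3 -> P1=[4,5,0,0,4,5](1) P2=[1,5,3,5,4,5](0)
Move 4: P2 pit2 -> P1=[4,5,0,0,4,5](1) P2=[1,5,0,6,5,6](0)

Answer: 1 0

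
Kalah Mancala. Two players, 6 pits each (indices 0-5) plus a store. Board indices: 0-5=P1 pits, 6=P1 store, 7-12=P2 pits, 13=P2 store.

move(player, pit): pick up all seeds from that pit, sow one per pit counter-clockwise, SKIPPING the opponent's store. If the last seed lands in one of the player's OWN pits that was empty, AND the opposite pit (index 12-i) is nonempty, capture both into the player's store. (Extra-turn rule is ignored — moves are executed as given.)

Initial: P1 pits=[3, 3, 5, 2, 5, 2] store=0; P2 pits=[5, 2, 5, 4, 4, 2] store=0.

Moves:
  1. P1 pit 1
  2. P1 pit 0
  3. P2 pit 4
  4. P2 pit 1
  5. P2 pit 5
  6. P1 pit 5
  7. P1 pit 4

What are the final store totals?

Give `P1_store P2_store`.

Move 1: P1 pit1 -> P1=[3,0,6,3,6,2](0) P2=[5,2,5,4,4,2](0)
Move 2: P1 pit0 -> P1=[0,1,7,4,6,2](0) P2=[5,2,5,4,4,2](0)
Move 3: P2 pit4 -> P1=[1,2,7,4,6,2](0) P2=[5,2,5,4,0,3](1)
Move 4: P2 pit1 -> P1=[1,2,7,4,6,2](0) P2=[5,0,6,5,0,3](1)
Move 5: P2 pit5 -> P1=[2,3,7,4,6,2](0) P2=[5,0,6,5,0,0](2)
Move 6: P1 pit5 -> P1=[2,3,7,4,6,0](1) P2=[6,0,6,5,0,0](2)
Move 7: P1 pit4 -> P1=[2,3,7,4,0,1](2) P2=[7,1,7,6,0,0](2)

Answer: 2 2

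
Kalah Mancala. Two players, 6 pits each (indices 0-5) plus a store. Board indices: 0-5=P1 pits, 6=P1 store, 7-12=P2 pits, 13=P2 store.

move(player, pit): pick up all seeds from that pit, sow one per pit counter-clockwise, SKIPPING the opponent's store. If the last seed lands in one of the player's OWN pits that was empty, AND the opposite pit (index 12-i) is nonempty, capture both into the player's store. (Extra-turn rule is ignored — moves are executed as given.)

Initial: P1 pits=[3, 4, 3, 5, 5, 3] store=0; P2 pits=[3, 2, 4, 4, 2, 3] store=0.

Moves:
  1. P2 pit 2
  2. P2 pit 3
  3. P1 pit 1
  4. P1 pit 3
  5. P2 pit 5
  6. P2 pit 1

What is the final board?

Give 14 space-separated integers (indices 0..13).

Move 1: P2 pit2 -> P1=[3,4,3,5,5,3](0) P2=[3,2,0,5,3,4](1)
Move 2: P2 pit3 -> P1=[4,5,3,5,5,3](0) P2=[3,2,0,0,4,5](2)
Move 3: P1 pit1 -> P1=[4,0,4,6,6,4](1) P2=[3,2,0,0,4,5](2)
Move 4: P1 pit3 -> P1=[4,0,4,0,7,5](2) P2=[4,3,1,0,4,5](2)
Move 5: P2 pit5 -> P1=[5,1,5,1,7,5](2) P2=[4,3,1,0,4,0](3)
Move 6: P2 pit1 -> P1=[5,1,5,1,7,5](2) P2=[4,0,2,1,5,0](3)

Answer: 5 1 5 1 7 5 2 4 0 2 1 5 0 3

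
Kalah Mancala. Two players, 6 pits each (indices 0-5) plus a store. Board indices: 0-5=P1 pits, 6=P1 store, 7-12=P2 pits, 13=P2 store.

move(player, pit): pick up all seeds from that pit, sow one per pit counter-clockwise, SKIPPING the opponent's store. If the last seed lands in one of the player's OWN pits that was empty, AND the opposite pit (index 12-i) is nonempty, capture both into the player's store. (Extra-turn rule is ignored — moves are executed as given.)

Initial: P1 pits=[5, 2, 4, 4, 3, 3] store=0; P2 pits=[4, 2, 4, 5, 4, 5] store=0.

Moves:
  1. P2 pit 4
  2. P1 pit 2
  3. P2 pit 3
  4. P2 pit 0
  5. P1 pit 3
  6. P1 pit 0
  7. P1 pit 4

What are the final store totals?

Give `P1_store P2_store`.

Move 1: P2 pit4 -> P1=[6,3,4,4,3,3](0) P2=[4,2,4,5,0,6](1)
Move 2: P1 pit2 -> P1=[6,3,0,5,4,4](1) P2=[4,2,4,5,0,6](1)
Move 3: P2 pit3 -> P1=[7,4,0,5,4,4](1) P2=[4,2,4,0,1,7](2)
Move 4: P2 pit0 -> P1=[7,4,0,5,4,4](1) P2=[0,3,5,1,2,7](2)
Move 5: P1 pit3 -> P1=[7,4,0,0,5,5](2) P2=[1,4,5,1,2,7](2)
Move 6: P1 pit0 -> P1=[0,5,1,1,6,6](3) P2=[2,4,5,1,2,7](2)
Move 7: P1 pit4 -> P1=[0,5,1,1,0,7](4) P2=[3,5,6,2,2,7](2)

Answer: 4 2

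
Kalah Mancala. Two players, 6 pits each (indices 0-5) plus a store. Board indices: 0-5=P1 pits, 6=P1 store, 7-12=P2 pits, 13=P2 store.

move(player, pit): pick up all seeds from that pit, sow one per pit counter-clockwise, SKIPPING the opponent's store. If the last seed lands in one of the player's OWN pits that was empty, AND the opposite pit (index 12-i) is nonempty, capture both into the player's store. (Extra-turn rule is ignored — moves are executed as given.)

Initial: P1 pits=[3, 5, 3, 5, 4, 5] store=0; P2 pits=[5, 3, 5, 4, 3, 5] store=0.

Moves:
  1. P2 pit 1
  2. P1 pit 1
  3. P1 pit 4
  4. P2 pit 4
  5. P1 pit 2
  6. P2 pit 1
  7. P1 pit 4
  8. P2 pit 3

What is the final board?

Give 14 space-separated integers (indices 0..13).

Move 1: P2 pit1 -> P1=[3,5,3,5,4,5](0) P2=[5,0,6,5,4,5](0)
Move 2: P1 pit1 -> P1=[3,0,4,6,5,6](1) P2=[5,0,6,5,4,5](0)
Move 3: P1 pit4 -> P1=[3,0,4,6,0,7](2) P2=[6,1,7,5,4,5](0)
Move 4: P2 pit4 -> P1=[4,1,4,6,0,7](2) P2=[6,1,7,5,0,6](1)
Move 5: P1 pit2 -> P1=[4,1,0,7,1,8](3) P2=[6,1,7,5,0,6](1)
Move 6: P2 pit1 -> P1=[4,1,0,7,1,8](3) P2=[6,0,8,5,0,6](1)
Move 7: P1 pit4 -> P1=[4,1,0,7,0,9](3) P2=[6,0,8,5,0,6](1)
Move 8: P2 pit3 -> P1=[5,2,0,7,0,9](3) P2=[6,0,8,0,1,7](2)

Answer: 5 2 0 7 0 9 3 6 0 8 0 1 7 2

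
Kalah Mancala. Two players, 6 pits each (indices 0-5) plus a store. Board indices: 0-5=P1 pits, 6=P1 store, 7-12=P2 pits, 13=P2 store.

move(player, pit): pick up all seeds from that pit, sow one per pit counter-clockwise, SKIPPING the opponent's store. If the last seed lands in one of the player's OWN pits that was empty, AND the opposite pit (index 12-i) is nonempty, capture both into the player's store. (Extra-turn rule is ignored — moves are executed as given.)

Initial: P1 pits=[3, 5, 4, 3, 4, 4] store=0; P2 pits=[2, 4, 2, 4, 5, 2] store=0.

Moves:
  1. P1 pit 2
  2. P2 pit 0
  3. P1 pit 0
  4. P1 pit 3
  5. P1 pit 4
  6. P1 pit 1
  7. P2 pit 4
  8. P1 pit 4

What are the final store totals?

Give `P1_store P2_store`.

Answer: 4 1

Derivation:
Move 1: P1 pit2 -> P1=[3,5,0,4,5,5](1) P2=[2,4,2,4,5,2](0)
Move 2: P2 pit0 -> P1=[3,5,0,4,5,5](1) P2=[0,5,3,4,5,2](0)
Move 3: P1 pit0 -> P1=[0,6,1,5,5,5](1) P2=[0,5,3,4,5,2](0)
Move 4: P1 pit3 -> P1=[0,6,1,0,6,6](2) P2=[1,6,3,4,5,2](0)
Move 5: P1 pit4 -> P1=[0,6,1,0,0,7](3) P2=[2,7,4,5,5,2](0)
Move 6: P1 pit1 -> P1=[0,0,2,1,1,8](4) P2=[3,7,4,5,5,2](0)
Move 7: P2 pit4 -> P1=[1,1,3,1,1,8](4) P2=[3,7,4,5,0,3](1)
Move 8: P1 pit4 -> P1=[1,1,3,1,0,9](4) P2=[3,7,4,5,0,3](1)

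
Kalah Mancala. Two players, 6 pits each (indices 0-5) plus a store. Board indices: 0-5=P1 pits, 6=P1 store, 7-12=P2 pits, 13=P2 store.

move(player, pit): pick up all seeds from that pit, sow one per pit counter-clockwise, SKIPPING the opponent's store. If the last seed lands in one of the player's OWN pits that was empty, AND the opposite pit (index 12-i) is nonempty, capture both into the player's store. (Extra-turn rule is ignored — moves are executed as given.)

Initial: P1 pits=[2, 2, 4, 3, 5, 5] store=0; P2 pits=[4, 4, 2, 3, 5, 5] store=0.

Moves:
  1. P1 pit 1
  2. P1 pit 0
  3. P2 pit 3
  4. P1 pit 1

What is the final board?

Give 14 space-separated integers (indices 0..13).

Move 1: P1 pit1 -> P1=[2,0,5,4,5,5](0) P2=[4,4,2,3,5,5](0)
Move 2: P1 pit0 -> P1=[0,1,6,4,5,5](0) P2=[4,4,2,3,5,5](0)
Move 3: P2 pit3 -> P1=[0,1,6,4,5,5](0) P2=[4,4,2,0,6,6](1)
Move 4: P1 pit1 -> P1=[0,0,7,4,5,5](0) P2=[4,4,2,0,6,6](1)

Answer: 0 0 7 4 5 5 0 4 4 2 0 6 6 1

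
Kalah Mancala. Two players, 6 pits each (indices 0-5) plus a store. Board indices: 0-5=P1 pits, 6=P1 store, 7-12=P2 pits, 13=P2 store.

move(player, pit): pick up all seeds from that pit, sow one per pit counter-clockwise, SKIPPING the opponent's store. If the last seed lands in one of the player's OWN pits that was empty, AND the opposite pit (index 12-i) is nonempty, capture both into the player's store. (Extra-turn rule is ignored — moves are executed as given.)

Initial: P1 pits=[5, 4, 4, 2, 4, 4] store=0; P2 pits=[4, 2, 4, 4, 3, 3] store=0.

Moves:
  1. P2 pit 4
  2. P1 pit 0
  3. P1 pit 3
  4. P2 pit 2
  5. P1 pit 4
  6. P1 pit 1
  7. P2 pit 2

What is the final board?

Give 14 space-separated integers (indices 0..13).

Answer: 0 0 6 1 1 8 4 5 3 0 7 1 5 2

Derivation:
Move 1: P2 pit4 -> P1=[6,4,4,2,4,4](0) P2=[4,2,4,4,0,4](1)
Move 2: P1 pit0 -> P1=[0,5,5,3,5,5](1) P2=[4,2,4,4,0,4](1)
Move 3: P1 pit3 -> P1=[0,5,5,0,6,6](2) P2=[4,2,4,4,0,4](1)
Move 4: P2 pit2 -> P1=[0,5,5,0,6,6](2) P2=[4,2,0,5,1,5](2)
Move 5: P1 pit4 -> P1=[0,5,5,0,0,7](3) P2=[5,3,1,6,1,5](2)
Move 6: P1 pit1 -> P1=[0,0,6,1,1,8](4) P2=[5,3,1,6,1,5](2)
Move 7: P2 pit2 -> P1=[0,0,6,1,1,8](4) P2=[5,3,0,7,1,5](2)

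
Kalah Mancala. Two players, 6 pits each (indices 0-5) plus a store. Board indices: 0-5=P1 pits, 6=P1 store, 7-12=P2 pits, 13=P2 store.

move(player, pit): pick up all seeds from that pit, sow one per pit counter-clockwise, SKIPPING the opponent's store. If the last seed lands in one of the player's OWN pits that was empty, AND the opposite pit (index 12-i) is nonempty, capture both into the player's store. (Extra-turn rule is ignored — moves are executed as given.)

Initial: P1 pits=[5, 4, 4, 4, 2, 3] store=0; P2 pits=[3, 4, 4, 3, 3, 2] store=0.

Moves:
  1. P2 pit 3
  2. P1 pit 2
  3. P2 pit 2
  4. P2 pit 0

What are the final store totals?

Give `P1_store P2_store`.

Answer: 1 2

Derivation:
Move 1: P2 pit3 -> P1=[5,4,4,4,2,3](0) P2=[3,4,4,0,4,3](1)
Move 2: P1 pit2 -> P1=[5,4,0,5,3,4](1) P2=[3,4,4,0,4,3](1)
Move 3: P2 pit2 -> P1=[5,4,0,5,3,4](1) P2=[3,4,0,1,5,4](2)
Move 4: P2 pit0 -> P1=[5,4,0,5,3,4](1) P2=[0,5,1,2,5,4](2)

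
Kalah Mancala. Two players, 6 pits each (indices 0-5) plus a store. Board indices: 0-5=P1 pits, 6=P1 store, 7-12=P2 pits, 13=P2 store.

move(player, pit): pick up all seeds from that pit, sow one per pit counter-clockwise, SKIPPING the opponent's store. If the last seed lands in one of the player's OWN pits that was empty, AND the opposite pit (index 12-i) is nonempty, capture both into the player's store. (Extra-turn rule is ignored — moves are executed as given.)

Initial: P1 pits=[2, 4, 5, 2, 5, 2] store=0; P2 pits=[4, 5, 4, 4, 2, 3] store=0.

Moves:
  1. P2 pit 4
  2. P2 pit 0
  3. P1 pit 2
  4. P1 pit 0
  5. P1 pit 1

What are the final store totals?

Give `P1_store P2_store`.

Move 1: P2 pit4 -> P1=[2,4,5,2,5,2](0) P2=[4,5,4,4,0,4](1)
Move 2: P2 pit0 -> P1=[2,0,5,2,5,2](0) P2=[0,6,5,5,0,4](6)
Move 3: P1 pit2 -> P1=[2,0,0,3,6,3](1) P2=[1,6,5,5,0,4](6)
Move 4: P1 pit0 -> P1=[0,1,0,3,6,3](7) P2=[1,6,5,0,0,4](6)
Move 5: P1 pit1 -> P1=[0,0,1,3,6,3](7) P2=[1,6,5,0,0,4](6)

Answer: 7 6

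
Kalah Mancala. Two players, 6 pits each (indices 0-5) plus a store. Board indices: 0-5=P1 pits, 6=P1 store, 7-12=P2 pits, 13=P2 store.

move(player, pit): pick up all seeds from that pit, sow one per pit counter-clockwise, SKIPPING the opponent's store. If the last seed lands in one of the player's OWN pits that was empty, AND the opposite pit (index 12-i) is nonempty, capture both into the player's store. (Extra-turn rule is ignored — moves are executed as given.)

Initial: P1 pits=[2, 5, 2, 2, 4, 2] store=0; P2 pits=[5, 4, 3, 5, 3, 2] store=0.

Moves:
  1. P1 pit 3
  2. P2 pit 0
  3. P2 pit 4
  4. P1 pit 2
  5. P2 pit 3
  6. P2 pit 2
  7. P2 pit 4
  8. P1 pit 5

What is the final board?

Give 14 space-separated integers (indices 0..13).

Move 1: P1 pit3 -> P1=[2,5,2,0,5,3](0) P2=[5,4,3,5,3,2](0)
Move 2: P2 pit0 -> P1=[2,5,2,0,5,3](0) P2=[0,5,4,6,4,3](0)
Move 3: P2 pit4 -> P1=[3,6,2,0,5,3](0) P2=[0,5,4,6,0,4](1)
Move 4: P1 pit2 -> P1=[3,6,0,1,6,3](0) P2=[0,5,4,6,0,4](1)
Move 5: P2 pit3 -> P1=[4,7,1,1,6,3](0) P2=[0,5,4,0,1,5](2)
Move 6: P2 pit2 -> P1=[4,7,1,1,6,3](0) P2=[0,5,0,1,2,6](3)
Move 7: P2 pit4 -> P1=[4,7,1,1,6,3](0) P2=[0,5,0,1,0,7](4)
Move 8: P1 pit5 -> P1=[4,7,1,1,6,0](1) P2=[1,6,0,1,0,7](4)

Answer: 4 7 1 1 6 0 1 1 6 0 1 0 7 4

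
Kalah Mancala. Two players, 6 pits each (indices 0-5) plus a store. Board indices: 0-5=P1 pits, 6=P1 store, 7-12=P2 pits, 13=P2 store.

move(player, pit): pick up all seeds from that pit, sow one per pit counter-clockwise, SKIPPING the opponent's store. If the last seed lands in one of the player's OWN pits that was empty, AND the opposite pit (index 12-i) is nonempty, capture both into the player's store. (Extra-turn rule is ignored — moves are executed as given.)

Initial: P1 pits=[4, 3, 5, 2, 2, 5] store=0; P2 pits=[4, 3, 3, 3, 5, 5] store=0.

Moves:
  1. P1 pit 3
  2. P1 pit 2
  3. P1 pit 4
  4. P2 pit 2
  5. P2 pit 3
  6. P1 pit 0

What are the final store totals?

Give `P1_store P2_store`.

Move 1: P1 pit3 -> P1=[4,3,5,0,3,6](0) P2=[4,3,3,3,5,5](0)
Move 2: P1 pit2 -> P1=[4,3,0,1,4,7](1) P2=[5,3,3,3,5,5](0)
Move 3: P1 pit4 -> P1=[4,3,0,1,0,8](2) P2=[6,4,3,3,5,5](0)
Move 4: P2 pit2 -> P1=[4,3,0,1,0,8](2) P2=[6,4,0,4,6,6](0)
Move 5: P2 pit3 -> P1=[5,3,0,1,0,8](2) P2=[6,4,0,0,7,7](1)
Move 6: P1 pit0 -> P1=[0,4,1,2,1,9](2) P2=[6,4,0,0,7,7](1)

Answer: 2 1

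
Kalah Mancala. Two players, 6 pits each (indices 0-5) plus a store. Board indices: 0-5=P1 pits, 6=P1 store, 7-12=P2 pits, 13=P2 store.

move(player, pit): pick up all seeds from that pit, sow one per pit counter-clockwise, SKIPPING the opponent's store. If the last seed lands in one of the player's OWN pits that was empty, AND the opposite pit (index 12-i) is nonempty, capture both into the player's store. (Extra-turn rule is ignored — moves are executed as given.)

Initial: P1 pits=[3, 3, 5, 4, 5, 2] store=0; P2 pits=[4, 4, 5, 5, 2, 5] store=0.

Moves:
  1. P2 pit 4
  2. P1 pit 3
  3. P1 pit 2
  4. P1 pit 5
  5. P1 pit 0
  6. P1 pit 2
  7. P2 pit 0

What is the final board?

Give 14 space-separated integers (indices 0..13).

Move 1: P2 pit4 -> P1=[3,3,5,4,5,2](0) P2=[4,4,5,5,0,6](1)
Move 2: P1 pit3 -> P1=[3,3,5,0,6,3](1) P2=[5,4,5,5,0,6](1)
Move 3: P1 pit2 -> P1=[3,3,0,1,7,4](2) P2=[6,4,5,5,0,6](1)
Move 4: P1 pit5 -> P1=[3,3,0,1,7,0](3) P2=[7,5,6,5,0,6](1)
Move 5: P1 pit0 -> P1=[0,4,1,2,7,0](3) P2=[7,5,6,5,0,6](1)
Move 6: P1 pit2 -> P1=[0,4,0,3,7,0](3) P2=[7,5,6,5,0,6](1)
Move 7: P2 pit0 -> P1=[1,4,0,3,7,0](3) P2=[0,6,7,6,1,7](2)

Answer: 1 4 0 3 7 0 3 0 6 7 6 1 7 2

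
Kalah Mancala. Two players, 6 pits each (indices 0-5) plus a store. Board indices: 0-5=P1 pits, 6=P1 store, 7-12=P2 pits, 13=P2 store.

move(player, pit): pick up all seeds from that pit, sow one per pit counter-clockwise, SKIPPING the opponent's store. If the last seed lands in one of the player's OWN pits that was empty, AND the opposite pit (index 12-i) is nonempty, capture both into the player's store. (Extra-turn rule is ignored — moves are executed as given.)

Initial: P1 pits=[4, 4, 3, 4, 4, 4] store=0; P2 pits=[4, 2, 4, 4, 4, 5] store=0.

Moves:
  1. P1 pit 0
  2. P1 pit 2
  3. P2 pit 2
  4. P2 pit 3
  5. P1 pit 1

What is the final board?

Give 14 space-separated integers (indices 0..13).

Answer: 1 0 1 7 7 6 2 5 2 0 0 6 7 2

Derivation:
Move 1: P1 pit0 -> P1=[0,5,4,5,5,4](0) P2=[4,2,4,4,4,5](0)
Move 2: P1 pit2 -> P1=[0,5,0,6,6,5](1) P2=[4,2,4,4,4,5](0)
Move 3: P2 pit2 -> P1=[0,5,0,6,6,5](1) P2=[4,2,0,5,5,6](1)
Move 4: P2 pit3 -> P1=[1,6,0,6,6,5](1) P2=[4,2,0,0,6,7](2)
Move 5: P1 pit1 -> P1=[1,0,1,7,7,6](2) P2=[5,2,0,0,6,7](2)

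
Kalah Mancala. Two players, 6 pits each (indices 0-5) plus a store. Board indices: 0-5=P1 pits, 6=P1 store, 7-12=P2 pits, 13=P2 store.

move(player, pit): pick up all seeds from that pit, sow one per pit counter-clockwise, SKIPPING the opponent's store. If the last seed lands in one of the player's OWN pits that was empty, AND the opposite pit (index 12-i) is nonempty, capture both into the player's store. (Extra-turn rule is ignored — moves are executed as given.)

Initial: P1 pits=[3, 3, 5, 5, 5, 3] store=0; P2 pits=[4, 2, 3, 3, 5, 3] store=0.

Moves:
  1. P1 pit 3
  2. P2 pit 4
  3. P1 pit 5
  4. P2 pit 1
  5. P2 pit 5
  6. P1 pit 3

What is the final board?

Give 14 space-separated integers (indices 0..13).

Move 1: P1 pit3 -> P1=[3,3,5,0,6,4](1) P2=[5,3,3,3,5,3](0)
Move 2: P2 pit4 -> P1=[4,4,6,0,6,4](1) P2=[5,3,3,3,0,4](1)
Move 3: P1 pit5 -> P1=[4,4,6,0,6,0](2) P2=[6,4,4,3,0,4](1)
Move 4: P2 pit1 -> P1=[4,4,6,0,6,0](2) P2=[6,0,5,4,1,5](1)
Move 5: P2 pit5 -> P1=[5,5,7,1,6,0](2) P2=[6,0,5,4,1,0](2)
Move 6: P1 pit3 -> P1=[5,5,7,0,7,0](2) P2=[6,0,5,4,1,0](2)

Answer: 5 5 7 0 7 0 2 6 0 5 4 1 0 2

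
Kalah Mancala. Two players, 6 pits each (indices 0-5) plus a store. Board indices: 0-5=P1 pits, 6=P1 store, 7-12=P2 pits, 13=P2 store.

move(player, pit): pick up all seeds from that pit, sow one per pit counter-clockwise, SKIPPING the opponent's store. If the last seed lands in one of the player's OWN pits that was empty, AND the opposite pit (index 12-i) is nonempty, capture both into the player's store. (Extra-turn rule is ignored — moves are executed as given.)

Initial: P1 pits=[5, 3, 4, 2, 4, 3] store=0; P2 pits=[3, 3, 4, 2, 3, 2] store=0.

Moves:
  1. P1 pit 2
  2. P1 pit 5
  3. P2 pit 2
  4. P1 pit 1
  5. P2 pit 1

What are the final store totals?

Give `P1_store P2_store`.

Move 1: P1 pit2 -> P1=[5,3,0,3,5,4](1) P2=[3,3,4,2,3,2](0)
Move 2: P1 pit5 -> P1=[5,3,0,3,5,0](2) P2=[4,4,5,2,3,2](0)
Move 3: P2 pit2 -> P1=[6,3,0,3,5,0](2) P2=[4,4,0,3,4,3](1)
Move 4: P1 pit1 -> P1=[6,0,1,4,6,0](2) P2=[4,4,0,3,4,3](1)
Move 5: P2 pit1 -> P1=[6,0,1,4,6,0](2) P2=[4,0,1,4,5,4](1)

Answer: 2 1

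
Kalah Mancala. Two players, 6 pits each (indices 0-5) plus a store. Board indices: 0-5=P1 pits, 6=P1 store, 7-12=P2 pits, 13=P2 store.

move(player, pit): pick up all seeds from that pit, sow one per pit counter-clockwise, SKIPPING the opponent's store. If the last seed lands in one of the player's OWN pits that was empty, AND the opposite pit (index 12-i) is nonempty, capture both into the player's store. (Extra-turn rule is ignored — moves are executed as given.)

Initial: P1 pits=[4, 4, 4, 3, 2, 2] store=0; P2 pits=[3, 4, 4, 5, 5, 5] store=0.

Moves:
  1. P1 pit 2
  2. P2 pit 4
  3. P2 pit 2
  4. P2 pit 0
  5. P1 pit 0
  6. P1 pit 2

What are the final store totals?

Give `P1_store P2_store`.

Move 1: P1 pit2 -> P1=[4,4,0,4,3,3](1) P2=[3,4,4,5,5,5](0)
Move 2: P2 pit4 -> P1=[5,5,1,4,3,3](1) P2=[3,4,4,5,0,6](1)
Move 3: P2 pit2 -> P1=[5,5,1,4,3,3](1) P2=[3,4,0,6,1,7](2)
Move 4: P2 pit0 -> P1=[5,5,1,4,3,3](1) P2=[0,5,1,7,1,7](2)
Move 5: P1 pit0 -> P1=[0,6,2,5,4,4](1) P2=[0,5,1,7,1,7](2)
Move 6: P1 pit2 -> P1=[0,6,0,6,5,4](1) P2=[0,5,1,7,1,7](2)

Answer: 1 2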